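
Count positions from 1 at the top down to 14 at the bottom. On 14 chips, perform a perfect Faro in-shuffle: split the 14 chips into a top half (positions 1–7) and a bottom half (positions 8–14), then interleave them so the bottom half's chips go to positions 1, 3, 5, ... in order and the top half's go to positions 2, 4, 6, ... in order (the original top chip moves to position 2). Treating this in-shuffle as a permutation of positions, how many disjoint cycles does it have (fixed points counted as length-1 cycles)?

4

Trace each unvisited position around until it returns:
(1 2 4 8) (3 6 12 9) (5 10) (7 14 13 11)
4 cycles in total.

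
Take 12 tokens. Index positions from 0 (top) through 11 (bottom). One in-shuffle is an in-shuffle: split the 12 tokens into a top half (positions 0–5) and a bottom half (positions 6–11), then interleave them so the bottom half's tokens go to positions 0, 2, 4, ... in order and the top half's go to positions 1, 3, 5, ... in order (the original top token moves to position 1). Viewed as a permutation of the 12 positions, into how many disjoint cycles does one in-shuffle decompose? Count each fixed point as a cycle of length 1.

Trace each unvisited position around until it returns:
(0 1 3 7 2 5 ... len 12)
1 cycle in total.

1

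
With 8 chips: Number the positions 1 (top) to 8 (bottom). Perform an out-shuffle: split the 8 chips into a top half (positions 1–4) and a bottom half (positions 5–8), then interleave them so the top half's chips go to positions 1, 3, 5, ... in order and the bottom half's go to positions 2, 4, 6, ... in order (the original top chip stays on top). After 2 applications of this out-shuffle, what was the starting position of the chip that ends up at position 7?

Work backwards from position 7, undoing one out-shuffle at a time:
7 ← 4 ← 6
So the chip now at position 7 started at position 6.

6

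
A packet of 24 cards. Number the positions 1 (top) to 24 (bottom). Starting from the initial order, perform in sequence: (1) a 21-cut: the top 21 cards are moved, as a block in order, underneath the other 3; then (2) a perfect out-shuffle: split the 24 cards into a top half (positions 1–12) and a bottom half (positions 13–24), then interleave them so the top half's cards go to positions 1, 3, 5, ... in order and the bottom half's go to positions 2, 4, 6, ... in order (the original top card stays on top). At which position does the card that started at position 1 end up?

Track the card from position 1 forward through each operation:
  after op 1 (cut 21): 1 → 4
  after op 2 (out-shuffle): 4 → 7

7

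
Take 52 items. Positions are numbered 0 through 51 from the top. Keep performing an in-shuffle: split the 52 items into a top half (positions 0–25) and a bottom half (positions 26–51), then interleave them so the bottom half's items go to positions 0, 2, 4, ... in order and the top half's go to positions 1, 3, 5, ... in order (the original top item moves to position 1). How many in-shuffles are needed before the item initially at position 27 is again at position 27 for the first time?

52

Follow position 27 under repeated in-shuffles:
27 → 2 → 5 → 11 → 23 → 47 → 42 → 32 → ... → 27 (length 52)
It first returns after 52 in-shuffles.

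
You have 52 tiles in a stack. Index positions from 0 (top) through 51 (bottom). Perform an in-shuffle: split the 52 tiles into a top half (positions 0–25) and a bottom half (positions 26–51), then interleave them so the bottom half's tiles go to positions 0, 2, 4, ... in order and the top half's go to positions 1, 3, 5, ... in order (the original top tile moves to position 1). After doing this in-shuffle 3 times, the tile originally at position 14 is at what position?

13

Track the tile's position through each in-shuffle:
14 → 29 → 6 → 13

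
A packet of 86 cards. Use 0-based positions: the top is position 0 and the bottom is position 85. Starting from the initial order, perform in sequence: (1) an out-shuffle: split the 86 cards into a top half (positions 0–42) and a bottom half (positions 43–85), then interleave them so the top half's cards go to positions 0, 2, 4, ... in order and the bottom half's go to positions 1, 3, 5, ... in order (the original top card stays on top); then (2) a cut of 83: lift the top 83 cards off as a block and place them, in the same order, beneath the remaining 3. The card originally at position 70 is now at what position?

58

Track the card from position 70 forward through each operation:
  after op 1 (out-shuffle): 70 → 55
  after op 2 (cut 83): 55 → 58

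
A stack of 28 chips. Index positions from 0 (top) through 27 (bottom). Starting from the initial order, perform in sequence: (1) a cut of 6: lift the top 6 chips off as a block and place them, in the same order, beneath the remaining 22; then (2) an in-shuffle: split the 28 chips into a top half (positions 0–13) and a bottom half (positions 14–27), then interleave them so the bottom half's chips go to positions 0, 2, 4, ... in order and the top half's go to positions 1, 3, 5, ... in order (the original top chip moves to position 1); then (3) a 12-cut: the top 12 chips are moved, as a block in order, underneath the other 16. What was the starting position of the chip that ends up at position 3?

13

Undo the operations in reverse order, starting from position 3:
  undo op 3 (cut 12): 3 ← 15
  undo op 2 (in-shuffle, from top half): 15 ← 7
  undo op 1 (cut 6): 7 ← 13
So the chip at position 3 came from original position 13.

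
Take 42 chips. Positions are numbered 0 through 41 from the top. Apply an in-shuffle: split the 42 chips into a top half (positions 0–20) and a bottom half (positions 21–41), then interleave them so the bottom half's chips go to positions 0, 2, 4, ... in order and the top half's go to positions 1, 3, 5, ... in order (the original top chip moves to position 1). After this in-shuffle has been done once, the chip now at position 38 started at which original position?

40

Work backwards from position 38, undoing one in-shuffle at a time:
38 ← 40
So the chip now at position 38 started at position 40.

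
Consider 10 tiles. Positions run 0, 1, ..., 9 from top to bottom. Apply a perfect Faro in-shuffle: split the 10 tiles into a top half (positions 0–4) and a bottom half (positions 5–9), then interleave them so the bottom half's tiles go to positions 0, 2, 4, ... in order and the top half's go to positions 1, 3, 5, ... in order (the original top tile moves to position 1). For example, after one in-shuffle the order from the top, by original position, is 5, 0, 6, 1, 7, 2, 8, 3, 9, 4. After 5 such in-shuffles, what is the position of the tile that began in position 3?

Track the tile's position through each in-shuffle:
3 → 7 → 4 → 9 → 8 → 6

6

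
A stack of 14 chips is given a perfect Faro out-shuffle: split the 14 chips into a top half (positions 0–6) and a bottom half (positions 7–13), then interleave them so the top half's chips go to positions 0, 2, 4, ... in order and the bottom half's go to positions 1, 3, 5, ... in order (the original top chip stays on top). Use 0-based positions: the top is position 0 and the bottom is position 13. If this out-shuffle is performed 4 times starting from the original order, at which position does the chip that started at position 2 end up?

Track the chip's position through each out-shuffle:
2 → 4 → 8 → 3 → 6

6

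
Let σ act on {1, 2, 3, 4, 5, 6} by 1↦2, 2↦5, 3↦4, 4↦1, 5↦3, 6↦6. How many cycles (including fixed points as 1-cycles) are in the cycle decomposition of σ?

2

Cycle decomposition: (1 2 5 3 4) (6).
2 cycles.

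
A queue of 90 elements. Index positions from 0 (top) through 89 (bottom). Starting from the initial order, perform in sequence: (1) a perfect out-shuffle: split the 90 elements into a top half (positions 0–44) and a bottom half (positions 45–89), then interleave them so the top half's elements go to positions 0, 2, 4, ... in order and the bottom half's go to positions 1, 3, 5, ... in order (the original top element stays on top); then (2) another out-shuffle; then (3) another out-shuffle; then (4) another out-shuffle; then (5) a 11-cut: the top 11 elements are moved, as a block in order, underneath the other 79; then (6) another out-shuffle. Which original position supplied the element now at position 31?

10

Undo the operations in reverse order, starting from position 31:
  undo op 6 (out-shuffle, from bottom half): 31 ← 60
  undo op 5 (cut 11): 60 ← 71
  undo op 4 (out-shuffle, from bottom half): 71 ← 80
  undo op 3 (out-shuffle, from top half): 80 ← 40
  undo op 2 (out-shuffle, from top half): 40 ← 20
  undo op 1 (out-shuffle, from top half): 20 ← 10
So the element at position 31 came from original position 10.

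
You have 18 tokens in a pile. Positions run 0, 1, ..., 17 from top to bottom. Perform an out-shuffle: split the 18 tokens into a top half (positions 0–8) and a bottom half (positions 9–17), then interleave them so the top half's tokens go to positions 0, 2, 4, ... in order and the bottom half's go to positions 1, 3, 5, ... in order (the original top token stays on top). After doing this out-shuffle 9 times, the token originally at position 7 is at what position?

14

Track the token's position through each out-shuffle:
7 → 14 → 11 → 5 → 10 → 3 → 6 → 12 → 7 → 14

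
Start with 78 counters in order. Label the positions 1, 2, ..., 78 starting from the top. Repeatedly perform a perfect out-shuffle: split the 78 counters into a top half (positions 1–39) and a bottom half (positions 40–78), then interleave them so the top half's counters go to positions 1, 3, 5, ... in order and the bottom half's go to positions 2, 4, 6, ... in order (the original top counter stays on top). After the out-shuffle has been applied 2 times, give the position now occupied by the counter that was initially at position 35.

Track the counter's position through each out-shuffle:
35 → 69 → 60

60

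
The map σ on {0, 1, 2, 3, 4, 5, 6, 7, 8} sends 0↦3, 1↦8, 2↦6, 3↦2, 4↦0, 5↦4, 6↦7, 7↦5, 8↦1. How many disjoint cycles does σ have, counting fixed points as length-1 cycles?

2

Cycle decomposition: (0 3 2 6 7 5 4) (1 8).
2 cycles.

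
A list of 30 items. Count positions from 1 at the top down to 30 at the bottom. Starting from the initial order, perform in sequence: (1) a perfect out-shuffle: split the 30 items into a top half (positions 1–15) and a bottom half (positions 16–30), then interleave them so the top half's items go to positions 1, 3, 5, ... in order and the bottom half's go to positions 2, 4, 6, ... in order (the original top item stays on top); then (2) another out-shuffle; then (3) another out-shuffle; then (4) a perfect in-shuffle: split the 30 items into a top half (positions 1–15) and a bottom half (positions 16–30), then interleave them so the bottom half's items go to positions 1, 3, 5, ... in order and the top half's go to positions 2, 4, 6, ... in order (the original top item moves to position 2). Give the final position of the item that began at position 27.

12

Track the item from position 27 forward through each operation:
  after op 1 (out-shuffle): 27 → 24
  after op 2 (out-shuffle): 24 → 18
  after op 3 (out-shuffle): 18 → 6
  after op 4 (in-shuffle): 6 → 12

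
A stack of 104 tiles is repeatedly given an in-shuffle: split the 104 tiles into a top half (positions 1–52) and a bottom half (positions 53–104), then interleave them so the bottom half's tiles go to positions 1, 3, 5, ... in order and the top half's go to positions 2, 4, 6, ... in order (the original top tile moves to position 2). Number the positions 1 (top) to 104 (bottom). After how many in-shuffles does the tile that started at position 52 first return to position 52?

12

Follow position 52 under repeated in-shuffles:
52 → 104 → 103 → 101 → 97 → 89 → 73 → 41 → 82 → 59 → 13 → 26 → 52
It first returns after 12 in-shuffles.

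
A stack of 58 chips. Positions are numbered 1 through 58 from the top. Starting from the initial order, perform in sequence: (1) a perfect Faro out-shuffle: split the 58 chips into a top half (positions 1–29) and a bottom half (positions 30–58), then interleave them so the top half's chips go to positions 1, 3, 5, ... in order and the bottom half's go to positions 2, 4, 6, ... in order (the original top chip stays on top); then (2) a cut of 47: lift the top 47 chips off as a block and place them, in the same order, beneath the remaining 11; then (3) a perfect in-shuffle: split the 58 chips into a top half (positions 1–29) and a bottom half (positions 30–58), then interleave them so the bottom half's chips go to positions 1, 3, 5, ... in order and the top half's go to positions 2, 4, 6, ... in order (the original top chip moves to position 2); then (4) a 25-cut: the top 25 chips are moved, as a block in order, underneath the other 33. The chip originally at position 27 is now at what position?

45

Track the chip from position 27 forward through each operation:
  after op 1 (out-shuffle): 27 → 53
  after op 2 (cut 47): 53 → 6
  after op 3 (in-shuffle): 6 → 12
  after op 4 (cut 25): 12 → 45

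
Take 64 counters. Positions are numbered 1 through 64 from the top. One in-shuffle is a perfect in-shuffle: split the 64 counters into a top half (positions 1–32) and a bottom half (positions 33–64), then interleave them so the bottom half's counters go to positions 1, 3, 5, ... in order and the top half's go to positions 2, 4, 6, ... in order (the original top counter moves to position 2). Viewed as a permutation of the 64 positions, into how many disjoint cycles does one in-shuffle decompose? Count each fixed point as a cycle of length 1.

6

Trace each unvisited position around until it returns:
(1 2 4 8 16 32 ... len 12) (3 6 12 24 48 31 ... len 12) (5 10 20 40 15 30 ... len 12) (7 14 28 56 47 29 ... len 12) (11 22 44 23 46 27 ... len 12) (13 26 52 39)
6 cycles in total.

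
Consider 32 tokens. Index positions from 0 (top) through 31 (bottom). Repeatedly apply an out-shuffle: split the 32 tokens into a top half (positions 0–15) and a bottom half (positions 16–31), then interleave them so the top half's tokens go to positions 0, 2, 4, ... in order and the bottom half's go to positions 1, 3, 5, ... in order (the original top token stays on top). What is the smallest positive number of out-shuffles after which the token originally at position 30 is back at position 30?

5

Follow position 30 under repeated out-shuffles:
30 → 29 → 27 → 23 → 15 → 30
It first returns after 5 out-shuffles.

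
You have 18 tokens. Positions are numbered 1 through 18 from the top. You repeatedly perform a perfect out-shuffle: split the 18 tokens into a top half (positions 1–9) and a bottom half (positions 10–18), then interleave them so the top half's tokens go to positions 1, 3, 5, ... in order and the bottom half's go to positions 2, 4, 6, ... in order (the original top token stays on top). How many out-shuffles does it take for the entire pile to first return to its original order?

8

The out-shuffle permutes the 18 positions with cycle lengths [1, 1, 8, 8].
Every token is home exactly when every cycle has completed a whole number of laps, i.e. after lcm(1, 8) = 8 out-shuffles.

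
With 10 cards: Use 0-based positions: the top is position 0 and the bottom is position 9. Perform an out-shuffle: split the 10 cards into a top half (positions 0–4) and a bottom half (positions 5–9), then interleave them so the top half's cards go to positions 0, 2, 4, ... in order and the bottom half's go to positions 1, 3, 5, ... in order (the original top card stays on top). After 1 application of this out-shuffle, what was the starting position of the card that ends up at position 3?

6

Work backwards from position 3, undoing one out-shuffle at a time:
3 ← 6
So the card now at position 3 started at position 6.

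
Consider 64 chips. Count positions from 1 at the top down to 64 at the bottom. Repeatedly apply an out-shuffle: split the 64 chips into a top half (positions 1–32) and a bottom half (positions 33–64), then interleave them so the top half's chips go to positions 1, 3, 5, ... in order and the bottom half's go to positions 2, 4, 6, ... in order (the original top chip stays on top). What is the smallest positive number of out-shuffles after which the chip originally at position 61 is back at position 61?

6

Follow position 61 under repeated out-shuffles:
61 → 58 → 52 → 40 → 16 → 31 → 61
It first returns after 6 out-shuffles.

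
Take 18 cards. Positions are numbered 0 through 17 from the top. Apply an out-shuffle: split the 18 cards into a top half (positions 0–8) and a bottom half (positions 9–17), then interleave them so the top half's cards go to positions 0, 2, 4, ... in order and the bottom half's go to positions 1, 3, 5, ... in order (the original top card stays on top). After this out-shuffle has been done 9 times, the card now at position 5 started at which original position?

Work backwards from position 5, undoing one out-shuffle at a time:
5 ← 11 ← 14 ← 7 ← 12 ← 6 ← 3 ← 10 ← 5 ← 11
So the card now at position 5 started at position 11.

11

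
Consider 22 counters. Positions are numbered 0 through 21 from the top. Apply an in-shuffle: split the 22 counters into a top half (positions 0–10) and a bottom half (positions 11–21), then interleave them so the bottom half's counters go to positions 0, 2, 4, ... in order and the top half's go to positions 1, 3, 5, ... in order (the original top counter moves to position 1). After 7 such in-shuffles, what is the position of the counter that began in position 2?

Track the counter's position through each in-shuffle:
2 → 5 → 11 → 0 → 1 → 3 → 7 → 15

15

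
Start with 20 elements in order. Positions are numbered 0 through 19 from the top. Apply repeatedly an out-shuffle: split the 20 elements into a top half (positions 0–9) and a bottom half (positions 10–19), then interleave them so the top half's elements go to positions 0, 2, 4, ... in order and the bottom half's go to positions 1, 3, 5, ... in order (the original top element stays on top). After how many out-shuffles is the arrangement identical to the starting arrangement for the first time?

The out-shuffle permutes the 20 positions with cycle lengths [1, 1, 18].
Every element is home exactly when every cycle has completed a whole number of laps, i.e. after lcm(1, 18) = 18 out-shuffles.

18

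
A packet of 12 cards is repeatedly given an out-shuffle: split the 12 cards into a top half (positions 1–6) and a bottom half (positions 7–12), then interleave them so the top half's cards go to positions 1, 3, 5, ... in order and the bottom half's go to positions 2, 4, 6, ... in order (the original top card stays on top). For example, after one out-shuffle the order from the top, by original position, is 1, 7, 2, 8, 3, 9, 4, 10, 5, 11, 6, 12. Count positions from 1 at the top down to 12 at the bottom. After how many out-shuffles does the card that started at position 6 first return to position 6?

10

Follow position 6 under repeated out-shuffles:
6 → 11 → 10 → 8 → 4 → 7 → 2 → 3 → 5 → 9 → 6
It first returns after 10 out-shuffles.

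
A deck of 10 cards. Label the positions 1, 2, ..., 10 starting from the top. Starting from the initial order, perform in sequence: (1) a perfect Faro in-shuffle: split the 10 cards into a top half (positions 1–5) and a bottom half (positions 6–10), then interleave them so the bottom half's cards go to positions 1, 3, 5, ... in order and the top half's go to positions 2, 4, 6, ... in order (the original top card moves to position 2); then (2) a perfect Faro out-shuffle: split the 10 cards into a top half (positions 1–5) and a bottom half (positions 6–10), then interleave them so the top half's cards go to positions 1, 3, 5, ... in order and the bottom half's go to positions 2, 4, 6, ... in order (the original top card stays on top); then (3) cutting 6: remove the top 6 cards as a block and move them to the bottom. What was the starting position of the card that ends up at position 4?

Undo the operations in reverse order, starting from position 4:
  undo op 3 (cut 6): 4 ← 10
  undo op 2 (out-shuffle, from bottom half): 10 ← 10
  undo op 1 (in-shuffle, from top half): 10 ← 5
So the card at position 4 came from original position 5.

5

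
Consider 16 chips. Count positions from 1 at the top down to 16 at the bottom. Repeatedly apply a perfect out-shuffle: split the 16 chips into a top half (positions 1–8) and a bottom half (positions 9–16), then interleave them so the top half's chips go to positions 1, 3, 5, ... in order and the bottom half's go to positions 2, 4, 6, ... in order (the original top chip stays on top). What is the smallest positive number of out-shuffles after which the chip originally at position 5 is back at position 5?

Follow position 5 under repeated out-shuffles:
5 → 9 → 2 → 3 → 5
It first returns after 4 out-shuffles.

4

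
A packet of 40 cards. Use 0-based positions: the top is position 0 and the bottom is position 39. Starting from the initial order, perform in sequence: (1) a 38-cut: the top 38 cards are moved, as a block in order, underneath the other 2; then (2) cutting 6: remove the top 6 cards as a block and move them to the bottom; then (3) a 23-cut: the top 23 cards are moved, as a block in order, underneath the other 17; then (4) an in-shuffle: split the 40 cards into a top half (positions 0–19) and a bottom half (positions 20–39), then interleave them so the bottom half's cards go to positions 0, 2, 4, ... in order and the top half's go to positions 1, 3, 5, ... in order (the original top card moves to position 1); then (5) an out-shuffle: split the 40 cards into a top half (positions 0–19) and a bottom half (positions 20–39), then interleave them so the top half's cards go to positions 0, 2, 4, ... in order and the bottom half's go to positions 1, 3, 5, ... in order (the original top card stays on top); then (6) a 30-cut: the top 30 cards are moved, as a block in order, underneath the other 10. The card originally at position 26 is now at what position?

7

Track the card from position 26 forward through each operation:
  after op 1 (cut 38): 26 → 28
  after op 2 (cut 6): 28 → 22
  after op 3 (cut 23): 22 → 39
  after op 4 (in-shuffle): 39 → 38
  after op 5 (out-shuffle): 38 → 37
  after op 6 (cut 30): 37 → 7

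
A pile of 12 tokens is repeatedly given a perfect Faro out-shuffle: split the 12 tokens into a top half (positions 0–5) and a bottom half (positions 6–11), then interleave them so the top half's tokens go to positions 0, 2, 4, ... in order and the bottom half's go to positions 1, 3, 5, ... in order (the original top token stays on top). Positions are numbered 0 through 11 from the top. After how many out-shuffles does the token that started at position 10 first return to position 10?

10

Follow position 10 under repeated out-shuffles:
10 → 9 → 7 → 3 → 6 → 1 → 2 → 4 → 8 → 5 → 10
It first returns after 10 out-shuffles.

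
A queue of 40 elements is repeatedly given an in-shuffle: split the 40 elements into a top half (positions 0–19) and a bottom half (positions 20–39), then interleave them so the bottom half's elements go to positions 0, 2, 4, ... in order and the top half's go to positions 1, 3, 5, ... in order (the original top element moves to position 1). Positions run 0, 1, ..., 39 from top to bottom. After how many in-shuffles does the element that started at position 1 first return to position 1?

20

Follow position 1 under repeated in-shuffles:
1 → 3 → 7 → 15 → 31 → 22 → 4 → 9 → 19 → 39 → 38 → 36 → 32 → 24 → 8 → 17 → 35 → 30 → 20 → 0 → 1
It first returns after 20 in-shuffles.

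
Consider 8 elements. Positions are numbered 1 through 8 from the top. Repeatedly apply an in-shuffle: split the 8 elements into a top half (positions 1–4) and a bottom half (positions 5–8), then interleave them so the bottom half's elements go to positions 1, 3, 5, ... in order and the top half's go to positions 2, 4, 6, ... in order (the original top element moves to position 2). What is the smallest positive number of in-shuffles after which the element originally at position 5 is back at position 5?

6

Follow position 5 under repeated in-shuffles:
5 → 1 → 2 → 4 → 8 → 7 → 5
It first returns after 6 in-shuffles.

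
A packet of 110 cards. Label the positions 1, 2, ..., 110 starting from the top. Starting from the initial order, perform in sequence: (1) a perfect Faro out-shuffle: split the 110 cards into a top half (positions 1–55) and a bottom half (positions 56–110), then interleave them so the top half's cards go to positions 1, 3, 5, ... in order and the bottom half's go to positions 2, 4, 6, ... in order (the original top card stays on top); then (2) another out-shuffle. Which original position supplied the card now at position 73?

19

Undo the operations in reverse order, starting from position 73:
  undo op 2 (out-shuffle, from top half): 73 ← 37
  undo op 1 (out-shuffle, from top half): 37 ← 19
So the card at position 73 came from original position 19.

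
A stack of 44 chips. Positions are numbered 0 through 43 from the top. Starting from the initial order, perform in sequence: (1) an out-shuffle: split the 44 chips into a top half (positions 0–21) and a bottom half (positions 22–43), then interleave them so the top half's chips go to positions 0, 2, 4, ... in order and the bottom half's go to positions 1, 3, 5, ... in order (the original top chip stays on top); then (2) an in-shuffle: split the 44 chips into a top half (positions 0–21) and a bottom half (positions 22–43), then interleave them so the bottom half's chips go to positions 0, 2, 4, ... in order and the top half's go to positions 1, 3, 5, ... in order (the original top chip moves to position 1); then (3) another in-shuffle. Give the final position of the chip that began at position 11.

Track the chip from position 11 forward through each operation:
  after op 1 (out-shuffle): 11 → 22
  after op 2 (in-shuffle): 22 → 0
  after op 3 (in-shuffle): 0 → 1

1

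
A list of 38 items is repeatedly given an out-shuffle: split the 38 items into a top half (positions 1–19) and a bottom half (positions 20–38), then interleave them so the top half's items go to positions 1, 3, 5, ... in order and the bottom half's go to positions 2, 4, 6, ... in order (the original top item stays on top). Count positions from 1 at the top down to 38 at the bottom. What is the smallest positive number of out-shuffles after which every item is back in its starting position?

The out-shuffle permutes the 38 positions with cycle lengths [1, 1, 36].
Every item is home exactly when every cycle has completed a whole number of laps, i.e. after lcm(1, 36) = 36 out-shuffles.

36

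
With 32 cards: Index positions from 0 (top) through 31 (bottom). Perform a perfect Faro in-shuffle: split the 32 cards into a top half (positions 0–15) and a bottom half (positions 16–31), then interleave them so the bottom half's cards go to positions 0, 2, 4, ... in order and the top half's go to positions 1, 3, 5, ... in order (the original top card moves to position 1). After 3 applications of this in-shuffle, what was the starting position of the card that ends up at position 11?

17

Work backwards from position 11, undoing one in-shuffle at a time:
11 ← 5 ← 2 ← 17
So the card now at position 11 started at position 17.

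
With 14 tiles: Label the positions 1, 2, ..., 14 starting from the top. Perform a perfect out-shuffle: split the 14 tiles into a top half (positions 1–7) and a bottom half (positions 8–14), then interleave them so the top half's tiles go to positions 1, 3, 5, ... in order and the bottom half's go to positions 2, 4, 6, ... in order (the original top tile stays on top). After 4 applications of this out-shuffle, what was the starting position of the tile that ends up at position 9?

8

Work backwards from position 9, undoing one out-shuffle at a time:
9 ← 5 ← 3 ← 2 ← 8
So the tile now at position 9 started at position 8.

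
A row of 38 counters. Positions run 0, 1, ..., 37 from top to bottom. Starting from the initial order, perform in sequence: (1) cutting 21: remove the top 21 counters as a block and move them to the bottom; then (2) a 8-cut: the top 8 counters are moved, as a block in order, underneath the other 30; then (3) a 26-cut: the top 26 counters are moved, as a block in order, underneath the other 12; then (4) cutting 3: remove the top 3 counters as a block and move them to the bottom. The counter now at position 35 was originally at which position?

17

Undo the operations in reverse order, starting from position 35:
  undo op 4 (cut 3): 35 ← 0
  undo op 3 (cut 26): 0 ← 26
  undo op 2 (cut 8): 26 ← 34
  undo op 1 (cut 21): 34 ← 17
So the counter at position 35 came from original position 17.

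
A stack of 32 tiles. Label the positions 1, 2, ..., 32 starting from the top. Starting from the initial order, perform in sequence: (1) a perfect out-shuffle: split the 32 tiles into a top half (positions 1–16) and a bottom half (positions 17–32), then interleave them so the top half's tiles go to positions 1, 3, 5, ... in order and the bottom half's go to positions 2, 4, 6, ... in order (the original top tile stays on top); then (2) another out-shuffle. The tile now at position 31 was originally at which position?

Undo the operations in reverse order, starting from position 31:
  undo op 2 (out-shuffle, from top half): 31 ← 16
  undo op 1 (out-shuffle, from bottom half): 16 ← 24
So the tile at position 31 came from original position 24.

24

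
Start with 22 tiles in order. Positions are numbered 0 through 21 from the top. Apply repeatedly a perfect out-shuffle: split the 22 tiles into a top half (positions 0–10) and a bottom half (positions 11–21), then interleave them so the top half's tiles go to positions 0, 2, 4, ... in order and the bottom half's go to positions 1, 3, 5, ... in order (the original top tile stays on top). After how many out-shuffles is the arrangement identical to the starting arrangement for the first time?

6

The out-shuffle permutes the 22 positions with cycle lengths [1, 1, 2, 3, 3, 6, 6].
Every tile is home exactly when every cycle has completed a whole number of laps, i.e. after lcm(1, 2, 3, 6) = 6 out-shuffles.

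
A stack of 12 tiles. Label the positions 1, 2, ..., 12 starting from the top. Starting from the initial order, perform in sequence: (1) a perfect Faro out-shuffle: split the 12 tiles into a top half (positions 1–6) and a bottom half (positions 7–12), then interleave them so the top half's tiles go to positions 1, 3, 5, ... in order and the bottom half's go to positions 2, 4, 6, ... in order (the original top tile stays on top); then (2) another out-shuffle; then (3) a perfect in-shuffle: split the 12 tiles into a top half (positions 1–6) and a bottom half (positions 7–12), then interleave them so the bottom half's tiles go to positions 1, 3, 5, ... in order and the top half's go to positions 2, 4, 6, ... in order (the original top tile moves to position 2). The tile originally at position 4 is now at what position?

4

Track the tile from position 4 forward through each operation:
  after op 1 (out-shuffle): 4 → 7
  after op 2 (out-shuffle): 7 → 2
  after op 3 (in-shuffle): 2 → 4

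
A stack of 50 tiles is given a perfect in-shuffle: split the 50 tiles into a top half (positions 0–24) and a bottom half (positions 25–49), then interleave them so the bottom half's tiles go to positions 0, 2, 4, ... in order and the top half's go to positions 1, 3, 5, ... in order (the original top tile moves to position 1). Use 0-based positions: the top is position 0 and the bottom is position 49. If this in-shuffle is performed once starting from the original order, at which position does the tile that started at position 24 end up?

49

Track the tile's position through each in-shuffle:
24 → 49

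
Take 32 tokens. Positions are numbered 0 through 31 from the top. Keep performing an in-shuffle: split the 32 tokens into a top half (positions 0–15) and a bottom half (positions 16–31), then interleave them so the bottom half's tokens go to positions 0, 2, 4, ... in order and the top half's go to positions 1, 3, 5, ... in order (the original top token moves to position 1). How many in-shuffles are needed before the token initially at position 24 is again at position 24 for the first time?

10

Follow position 24 under repeated in-shuffles:
24 → 16 → 0 → 1 → 3 → 7 → 15 → 31 → 30 → 28 → 24
It first returns after 10 in-shuffles.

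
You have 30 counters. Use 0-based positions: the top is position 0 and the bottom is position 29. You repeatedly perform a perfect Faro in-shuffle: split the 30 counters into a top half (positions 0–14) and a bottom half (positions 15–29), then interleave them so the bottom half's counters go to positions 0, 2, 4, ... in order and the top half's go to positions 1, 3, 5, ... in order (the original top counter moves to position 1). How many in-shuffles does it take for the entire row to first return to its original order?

The in-shuffle permutes the 30 positions with cycle lengths [5, 5, 5, 5, 5, 5].
Every counter is home exactly when every cycle has completed a whole number of laps, i.e. after lcm(5) = 5 in-shuffles.

5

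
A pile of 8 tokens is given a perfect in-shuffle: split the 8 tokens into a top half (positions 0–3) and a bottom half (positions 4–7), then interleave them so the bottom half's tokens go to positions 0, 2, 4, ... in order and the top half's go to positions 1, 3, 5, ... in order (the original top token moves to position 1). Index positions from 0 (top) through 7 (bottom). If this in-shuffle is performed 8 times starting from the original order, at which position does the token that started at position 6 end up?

Track the token's position through each in-shuffle:
6 → 4 → 0 → 1 → 3 → 7 → 6 → 4 → 0

0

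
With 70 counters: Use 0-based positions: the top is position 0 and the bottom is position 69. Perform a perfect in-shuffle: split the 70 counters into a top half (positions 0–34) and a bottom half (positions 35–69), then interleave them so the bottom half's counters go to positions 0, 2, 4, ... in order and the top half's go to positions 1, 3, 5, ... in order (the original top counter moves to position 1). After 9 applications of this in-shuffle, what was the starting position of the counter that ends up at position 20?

Work backwards from position 20, undoing one in-shuffle at a time:
20 ← 45 ← 22 ← 46 ← 58 ← 64 ← 67 ← 33 ← 16 ← 43
So the counter now at position 20 started at position 43.

43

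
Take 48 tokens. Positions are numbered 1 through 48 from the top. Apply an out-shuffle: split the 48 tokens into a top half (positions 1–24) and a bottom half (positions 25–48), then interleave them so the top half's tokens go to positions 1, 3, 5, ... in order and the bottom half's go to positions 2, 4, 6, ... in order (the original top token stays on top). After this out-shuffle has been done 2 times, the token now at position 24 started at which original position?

Work backwards from position 24, undoing one out-shuffle at a time:
24 ← 36 ← 42
So the token now at position 24 started at position 42.

42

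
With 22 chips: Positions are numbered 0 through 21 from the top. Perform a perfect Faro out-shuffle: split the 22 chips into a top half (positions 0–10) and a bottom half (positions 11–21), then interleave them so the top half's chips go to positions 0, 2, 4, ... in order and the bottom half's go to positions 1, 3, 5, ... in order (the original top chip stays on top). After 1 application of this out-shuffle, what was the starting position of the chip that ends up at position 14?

Work backwards from position 14, undoing one out-shuffle at a time:
14 ← 7
So the chip now at position 14 started at position 7.

7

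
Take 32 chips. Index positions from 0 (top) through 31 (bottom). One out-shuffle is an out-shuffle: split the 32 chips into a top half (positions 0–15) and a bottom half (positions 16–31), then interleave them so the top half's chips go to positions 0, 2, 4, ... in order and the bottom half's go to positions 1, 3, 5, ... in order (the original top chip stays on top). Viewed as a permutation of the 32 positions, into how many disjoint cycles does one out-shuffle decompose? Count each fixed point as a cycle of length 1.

8

Trace each unvisited position around until it returns:
(0) (1 2 4 8 16) (3 6 12 24 17) (5 10 20 9 18) (7 14 28 25 19) (11 22 13 26 21) (15 30 29 27 23) (31)
8 cycles in total.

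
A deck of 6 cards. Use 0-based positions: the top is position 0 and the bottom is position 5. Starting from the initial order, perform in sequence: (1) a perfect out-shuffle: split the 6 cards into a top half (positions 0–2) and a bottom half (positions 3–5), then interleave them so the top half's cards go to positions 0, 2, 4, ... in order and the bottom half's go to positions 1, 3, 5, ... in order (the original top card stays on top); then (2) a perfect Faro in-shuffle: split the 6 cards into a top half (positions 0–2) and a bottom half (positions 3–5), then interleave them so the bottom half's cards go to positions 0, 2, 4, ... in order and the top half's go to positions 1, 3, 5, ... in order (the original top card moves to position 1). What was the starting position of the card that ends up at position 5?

Undo the operations in reverse order, starting from position 5:
  undo op 2 (in-shuffle, from top half): 5 ← 2
  undo op 1 (out-shuffle, from top half): 2 ← 1
So the card at position 5 came from original position 1.

1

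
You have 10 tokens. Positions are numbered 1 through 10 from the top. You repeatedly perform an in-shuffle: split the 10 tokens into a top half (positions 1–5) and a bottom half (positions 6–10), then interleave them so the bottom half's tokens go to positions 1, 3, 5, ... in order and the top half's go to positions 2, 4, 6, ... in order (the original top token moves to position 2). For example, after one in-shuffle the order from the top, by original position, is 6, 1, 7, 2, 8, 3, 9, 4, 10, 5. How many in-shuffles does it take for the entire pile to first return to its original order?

The in-shuffle permutes the 10 positions with cycle lengths [10].
Every token is home exactly when every cycle has completed a whole number of laps, i.e. after lcm(10) = 10 in-shuffles.

10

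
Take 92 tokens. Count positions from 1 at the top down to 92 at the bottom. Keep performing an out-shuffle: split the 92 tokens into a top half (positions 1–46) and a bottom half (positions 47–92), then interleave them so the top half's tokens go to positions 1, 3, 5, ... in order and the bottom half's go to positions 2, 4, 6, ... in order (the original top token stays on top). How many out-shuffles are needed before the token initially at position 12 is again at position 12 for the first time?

12

Follow position 12 under repeated out-shuffles:
12 → 23 → 45 → 89 → 86 → 80 → 68 → 44 → 87 → 82 → 72 → 52 → 12
It first returns after 12 out-shuffles.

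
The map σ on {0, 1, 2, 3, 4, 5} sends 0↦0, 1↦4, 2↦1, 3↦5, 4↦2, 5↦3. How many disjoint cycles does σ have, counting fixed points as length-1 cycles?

Cycle decomposition: (0) (1 4 2) (3 5).
3 cycles.

3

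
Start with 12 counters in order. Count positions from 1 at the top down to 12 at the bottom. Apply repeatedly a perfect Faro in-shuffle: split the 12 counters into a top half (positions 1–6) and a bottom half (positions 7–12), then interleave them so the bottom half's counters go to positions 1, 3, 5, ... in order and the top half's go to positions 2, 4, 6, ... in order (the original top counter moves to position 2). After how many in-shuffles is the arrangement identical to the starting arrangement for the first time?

12

The in-shuffle permutes the 12 positions with cycle lengths [12].
Every counter is home exactly when every cycle has completed a whole number of laps, i.e. after lcm(12) = 12 in-shuffles.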